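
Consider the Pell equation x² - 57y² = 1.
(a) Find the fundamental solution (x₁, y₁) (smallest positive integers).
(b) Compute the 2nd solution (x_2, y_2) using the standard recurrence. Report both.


Step 1: Find the fundamental solution (x₁, y₁) of x² - 57y² = 1.
  Expand √57 as a continued fraction. a₀ = ⌊√57⌋ = 7; iterate m_{k+1} = d_k·a_k − m_k, d_{k+1} = (57 − m_{k+1}²)/d_k, a_{k+1} = ⌊(a₀ + m_{k+1})/d_{k+1}⌋ (starting m₀ = 0, d₀ = 1), with convergents p_k = a_k·p_{k-1} + p_{k-2}, q_k = a_k·q_{k-1} + q_{k-2} (p₋₁ = 1, q₋₁ = 0):
  k = 0: a₀ = 7; p₀/q₀ = 7/1; p₀² − 57·q₀² = 49 − 57 = -8.
  k = 1: m = 7, d = 8, a = ⌊(7 + 7)/8⌋ = 1; p/q = (1·7 + 1)/(1·1 + 0) = 8/1; p² − 57·q² = 64 − 57 = 7.
  k = 2: m = 1, d = 7, a = ⌊(7 + 1)/7⌋ = 1; p/q = (1·8 + 7)/(1·1 + 1) = 15/2; p² − 57·q² = 225 − 228 = -3.
  k = 3: m = 6, d = 3, a = ⌊(7 + 6)/3⌋ = 4; p/q = (4·15 + 8)/(4·2 + 1) = 68/9; p² − 57·q² = 4624 − 4617 = 7.
  k = 4: m = 6, d = 7, a = ⌊(7 + 6)/7⌋ = 1; p/q = (1·68 + 15)/(1·9 + 2) = 83/11; p² − 57·q² = 6889 − 6897 = -8.
  k = 5: m = 1, d = 8, a = ⌊(7 + 1)/8⌋ = 1; p/q = (1·83 + 68)/(1·11 + 9) = 151/20; p² − 57·q² = 22801 − 22800 = 1.
  The first convergent with p² − 57·q² = 1 gives the fundamental solution (x₁, y₁) = (151, 20).
Step 2: Apply the recurrence (x_{n+1}, y_{n+1}) = (x₁x_n + 57y₁y_n, x₁y_n + y₁x_n) repeatedly.
  From (x_1, y_1) = (151, 20): x_2 = 151·151 + 57·20·20 = 45601; y_2 = 151·20 + 20·151 = 6040.
Step 3: Verify x_2² - 57·y_2² = 2079451201 - 2079451200 = 1 (should be 1). ✓

(x_1, y_1) = (151, 20); (x_2, y_2) = (45601, 6040).


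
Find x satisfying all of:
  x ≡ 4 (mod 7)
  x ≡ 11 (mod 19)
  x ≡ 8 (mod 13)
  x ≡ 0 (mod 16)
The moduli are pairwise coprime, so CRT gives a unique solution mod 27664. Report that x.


Product of moduli M = 7 · 19 · 13 · 16 = 27664.
Merge one congruence at a time:
  Start: x ≡ 4 (mod 7).
  Combine with x ≡ 11 (mod 19); new modulus lcm = 133.
    Write x = 4 + 7·t and substitute into x ≡ 11 (mod 19): 7·t ≡ 11 − 4 = 7 (mod 19).
    The inverse of 7 mod 19 is 11 (since 7·11 = 77 = 4·19 + 1), so t ≡ 11·7 = 77 ≡ 1 (mod 19).
    Then x = 4 + 7·1 = 11, valid modulo lcm(7, 19) = 133: x ≡ 11 (mod 133).
  Combine with x ≡ 8 (mod 13); new modulus lcm = 1729.
    Write x = 11 + 133·t and substitute into x ≡ 8 (mod 13): 133·t ≡ 8 − 11 = -3 (mod 13).
    Reduce coefficients mod 13: 3·t ≡ 10 (mod 13).
    The inverse of 3 mod 13 is 9 (since 3·9 = 27 = 2·13 + 1), so t ≡ 9·10 = 90 ≡ 12 (mod 13).
    Then x = 11 + 133·12 = 1607, valid modulo lcm(133, 13) = 1729: x ≡ 1607 (mod 1729).
  Combine with x ≡ 0 (mod 16); new modulus lcm = 27664.
    Write x = 1607 + 1729·t and substitute into x ≡ 0 (mod 16): 1729·t ≡ 0 − 1607 = -1607 (mod 16).
    Reduce coefficients mod 16: 1·t ≡ 9 (mod 16).
    So t ≡ 9 (mod 16).
    Then x = 1607 + 1729·9 = 17168, valid modulo lcm(1729, 16) = 27664: x ≡ 17168 (mod 27664).
Verify against each original: 17168 mod 7 = 4, 17168 mod 19 = 11, 17168 mod 13 = 8, 17168 mod 16 = 0.

x ≡ 17168 (mod 27664).


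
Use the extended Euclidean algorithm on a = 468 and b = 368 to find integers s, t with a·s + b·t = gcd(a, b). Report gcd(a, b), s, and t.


Euclidean algorithm on (468, 368) — divide until remainder is 0:
  468 = 1 · 368 + 100
  368 = 3 · 100 + 68
  100 = 1 · 68 + 32
  68 = 2 · 32 + 4
  32 = 8 · 4 + 0
gcd(468, 368) = 4.
Track Bezout coefficients alongside the remainders: start with r₀ = 468 = a·1 + b·0 (s = 1, t = 0) and r₁ = 368 = a·0 + b·1 (s = 0, t = 1); each new remainder r_{k+1} = r_{k-1} − q_k·r_k inherits s_{k+1} = s_{k-1} − q_k·s_k, t_{k+1} = t_{k-1} − q_k·t_k, so r_k = a·s_k + b·t_k at every step:
  q = 1: r = 100, s = 1 − 1·0 = 1, t = 0 − 1·1 = -1  (check: 468·1 + 368·(-1) = 100)
  q = 3: r = 68, s = 0 − 3·1 = -3, t = 1 − 3·(-1) = 4  (check: 468·(-3) + 368·4 = 68)
  q = 1: r = 32, s = 1 − 1·(-3) = 4, t = -1 − 1·4 = -5  (check: 468·4 + 368·(-5) = 32)
  q = 2: r = 4, s = -3 − 2·4 = -11, t = 4 − 2·(-5) = 14  (check: 468·(-11) + 368·14 = 4)
The row with r = 4 (the gcd) gives the Bezout coefficients s = -11, t = 14.
Result: 468 · (-11) + 368 · (14) = 4.

gcd(468, 368) = 4; s = -11, t = 14 (check: 468·(-11) + 368·14 = 4).


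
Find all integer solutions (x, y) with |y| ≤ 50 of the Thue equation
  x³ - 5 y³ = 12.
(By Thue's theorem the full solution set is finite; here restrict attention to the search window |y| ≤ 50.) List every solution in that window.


The equation is x³ - 5y³ = 12. For fixed y, x³ = 5·y³ + 12, so a solution requires the RHS to be a perfect cube.
Strategy: iterate y from -50 to 50, compute RHS = 5·y³ + 12, and check whether it is a (positive or negative) perfect cube.
Check small values of y:
  y = 0: RHS = 12 is not a perfect cube.
  y = 1: RHS = 17 is not a perfect cube.
  y = -1: RHS = 7 is not a perfect cube.
  y = 2: RHS = 52 is not a perfect cube.
  y = -2: RHS = -28 is not a perfect cube.
  y = 3: RHS = 147 is not a perfect cube.
  y = -3: RHS = -123 is not a perfect cube.
Continuing the search up to |y| = 50 finds no solutions either.
No (x, y) in the scanned range satisfies the equation.

No integer solutions with |y| ≤ 50.


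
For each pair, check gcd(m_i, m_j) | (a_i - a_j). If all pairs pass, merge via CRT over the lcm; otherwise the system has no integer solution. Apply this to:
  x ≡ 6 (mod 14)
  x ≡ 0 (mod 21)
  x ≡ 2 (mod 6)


Moduli 14, 21, 6 are not pairwise coprime, so CRT works modulo lcm(m_i) when all pairwise compatibility conditions hold.
Pairwise compatibility: gcd(m_i, m_j) must divide a_i - a_j for every pair.
Merge one congruence at a time:
  Start: x ≡ 6 (mod 14).
  Combine with x ≡ 0 (mod 21): gcd(14, 21) = 7, and 0 - 6 = -6 is NOT divisible by 7.
    ⇒ system is inconsistent (no integer solution).

No solution (the system is inconsistent).


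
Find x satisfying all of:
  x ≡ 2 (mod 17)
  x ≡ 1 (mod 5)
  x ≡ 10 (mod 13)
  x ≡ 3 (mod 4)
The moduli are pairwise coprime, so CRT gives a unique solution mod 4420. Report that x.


Product of moduli M = 17 · 5 · 13 · 4 = 4420.
Merge one congruence at a time:
  Start: x ≡ 2 (mod 17).
  Combine with x ≡ 1 (mod 5); new modulus lcm = 85.
    Write x = 2 + 17·t and substitute into x ≡ 1 (mod 5): 17·t ≡ 1 − 2 = -1 (mod 5).
    Reduce coefficients mod 5: 2·t ≡ 4 (mod 5).
    The inverse of 2 mod 5 is 3 (since 2·3 = 6 = 1·5 + 1), so t ≡ 3·4 = 12 ≡ 2 (mod 5).
    Then x = 2 + 17·2 = 36, valid modulo lcm(17, 5) = 85: x ≡ 36 (mod 85).
  Combine with x ≡ 10 (mod 13); new modulus lcm = 1105.
    Write x = 36 + 85·t and substitute into x ≡ 10 (mod 13): 85·t ≡ 10 − 36 = -26 (mod 13).
    Reduce coefficients mod 13: 7·t ≡ 0 (mod 13).
    The inverse of 7 mod 13 is 2 (since 7·2 = 14 = 1·13 + 1), so t ≡ 2·0 = 0 ≡ 0 (mod 13).
    Then x = 36 + 85·0 = 36, valid modulo lcm(85, 13) = 1105: x ≡ 36 (mod 1105).
  Combine with x ≡ 3 (mod 4); new modulus lcm = 4420.
    Write x = 36 + 1105·t and substitute into x ≡ 3 (mod 4): 1105·t ≡ 3 − 36 = -33 (mod 4).
    Reduce coefficients mod 4: 1·t ≡ 3 (mod 4).
    So t ≡ 3 (mod 4).
    Then x = 36 + 1105·3 = 3351, valid modulo lcm(1105, 4) = 4420: x ≡ 3351 (mod 4420).
Verify against each original: 3351 mod 17 = 2, 3351 mod 5 = 1, 3351 mod 13 = 10, 3351 mod 4 = 3.

x ≡ 3351 (mod 4420).


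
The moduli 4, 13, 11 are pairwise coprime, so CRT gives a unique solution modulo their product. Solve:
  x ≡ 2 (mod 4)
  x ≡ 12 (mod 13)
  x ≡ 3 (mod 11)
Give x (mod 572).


Moduli 4, 13, 11 are pairwise coprime; by CRT there is a unique solution modulo M = 4 · 13 · 11 = 572.
Solve pairwise, accumulating the modulus:
  Start with x ≡ 2 (mod 4).
  Combine with x ≡ 12 (mod 13): since gcd(4, 13) = 1, we get a unique residue mod 52.
    Write x = 2 + 4·t and substitute into x ≡ 12 (mod 13): 4·t ≡ 12 − 2 = 10 (mod 13).
    The inverse of 4 mod 13 is 10 (since 4·10 = 40 = 3·13 + 1), so t ≡ 10·10 = 100 ≡ 9 (mod 13).
    Then x = 2 + 4·9 = 38, valid modulo lcm(4, 13) = 52: x ≡ 38 (mod 52).
  Combine with x ≡ 3 (mod 11): since gcd(52, 11) = 1, we get a unique residue mod 572.
    Write x = 38 + 52·t and substitute into x ≡ 3 (mod 11): 52·t ≡ 3 − 38 = -35 (mod 11).
    Reduce coefficients mod 11: 8·t ≡ 9 (mod 11).
    The inverse of 8 mod 11 is 7 (since 8·7 = 56 = 5·11 + 1), so t ≡ 7·9 = 63 ≡ 8 (mod 11).
    Then x = 38 + 52·8 = 454, valid modulo lcm(52, 11) = 572: x ≡ 454 (mod 572).
Verify: 454 mod 4 = 2 ✓, 454 mod 13 = 12 ✓, 454 mod 11 = 3 ✓.

x ≡ 454 (mod 572).


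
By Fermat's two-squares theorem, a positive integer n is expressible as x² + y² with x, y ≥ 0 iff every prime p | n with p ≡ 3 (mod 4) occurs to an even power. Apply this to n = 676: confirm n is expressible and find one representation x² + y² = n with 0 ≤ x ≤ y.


Step 1: Factor n = 676 = 2^2 · 13^2.
Step 2: Check the mod-4 condition on each prime factor: 2 = 2 (special); 13 ≡ 1 (mod 4), exponent 2.
All primes ≡ 3 (mod 4) appear to even exponent (or don't appear), so by the two-squares theorem n IS expressible as a sum of two squares.
Step 3: Build a representation. Group n = k² · m with k = 2 and m = 13 · 13 = 169 (a product of primes ≡ 1 (mod 4)); a representation of m scales to one of n via (k·x)² + (k·y)² = k²(x² + y²). Each prime p ≡ 1 (mod 4) is itself a sum of two squares; find a² by testing p − a² for a perfect square:
  13: 13 − 1² = 12, 13 − 2² = 9 = 3² ⇒ 13 = 2² + 3².
  Combine using the Brahmagupta–Fibonacci identity (a² + b²)(c² + d²) = (ac − bd)² + (ad + bc)² = (ac + bd)² + (ad − bc)²:
  13 · 13 = 169: from (2² + 3²)(2² + 3²), take (2·2 − 3·3, 2·3 + 3·2) = (4 − 9, 6 + 6) = (-5, 12); dropping signs (only squares matter) gives (5, 12); check 5² + 12² = 25 + 144 = 169 ✓.
  Scale by k = 2: (2·5, 2·12) = (10, 24).
Step 4: Order so x ≤ y and verify: 10² + 24² = 100 + 576 = 676 = n. ✓

n = 676 = 10² + 24² (one valid representation with x ≤ y).


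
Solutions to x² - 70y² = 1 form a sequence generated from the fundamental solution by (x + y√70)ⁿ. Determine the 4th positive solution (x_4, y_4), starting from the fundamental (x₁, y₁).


Step 1: Find the fundamental solution (x₁, y₁) of x² - 70y² = 1.
  Expand √70 as a continued fraction. a₀ = ⌊√70⌋ = 8; iterate m_{k+1} = d_k·a_k − m_k, d_{k+1} = (70 − m_{k+1}²)/d_k, a_{k+1} = ⌊(a₀ + m_{k+1})/d_{k+1}⌋ (starting m₀ = 0, d₀ = 1), with convergents p_k = a_k·p_{k-1} + p_{k-2}, q_k = a_k·q_{k-1} + q_{k-2} (p₋₁ = 1, q₋₁ = 0):
  k = 0: a₀ = 8; p₀/q₀ = 8/1; p₀² − 70·q₀² = 64 − 70 = -6.
  k = 1: m = 8, d = 6, a = ⌊(8 + 8)/6⌋ = 2; p/q = (2·8 + 1)/(2·1 + 0) = 17/2; p² − 70·q² = 289 − 280 = 9.
  k = 2: m = 4, d = 9, a = ⌊(8 + 4)/9⌋ = 1; p/q = (1·17 + 8)/(1·2 + 1) = 25/3; p² − 70·q² = 625 − 630 = -5.
  k = 3: m = 5, d = 5, a = ⌊(8 + 5)/5⌋ = 2; p/q = (2·25 + 17)/(2·3 + 2) = 67/8; p² − 70·q² = 4489 − 4480 = 9.
  k = 4: m = 5, d = 9, a = ⌊(8 + 5)/9⌋ = 1; p/q = (1·67 + 25)/(1·8 + 3) = 92/11; p² − 70·q² = 8464 − 8470 = -6.
  k = 5: m = 4, d = 6, a = ⌊(8 + 4)/6⌋ = 2; p/q = (2·92 + 67)/(2·11 + 8) = 251/30; p² − 70·q² = 63001 − 63000 = 1.
  The first convergent with p² − 70·q² = 1 gives the fundamental solution (x₁, y₁) = (251, 30).
Step 2: Apply the recurrence (x_{n+1}, y_{n+1}) = (x₁x_n + 70y₁y_n, x₁y_n + y₁x_n) repeatedly.
  From (x_1, y_1) = (251, 30): x_2 = 251·251 + 70·30·30 = 126001; y_2 = 251·30 + 30·251 = 15060.
  From (x_2, y_2) = (126001, 15060): x_3 = 251·126001 + 70·30·15060 = 63252251; y_3 = 251·15060 + 30·126001 = 7560090.
  From (x_3, y_3) = (63252251, 7560090): x_4 = 251·63252251 + 70·30·7560090 = 31752504001; y_4 = 251·7560090 + 30·63252251 = 3795150120.
Step 3: Verify x_4² - 70·y_4² = 1008221510333521008001 - 1008221510333521008000 = 1 (should be 1). ✓

(x_1, y_1) = (251, 30); (x_4, y_4) = (31752504001, 3795150120).


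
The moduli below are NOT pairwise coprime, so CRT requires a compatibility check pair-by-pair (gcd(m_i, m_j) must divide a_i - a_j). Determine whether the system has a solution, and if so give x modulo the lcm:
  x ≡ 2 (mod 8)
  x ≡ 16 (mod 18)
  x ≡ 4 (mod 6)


Moduli 8, 18, 6 are not pairwise coprime, so CRT works modulo lcm(m_i) when all pairwise compatibility conditions hold.
Pairwise compatibility: gcd(m_i, m_j) must divide a_i - a_j for every pair.
Merge one congruence at a time:
  Start: x ≡ 2 (mod 8).
  Combine with x ≡ 16 (mod 18): gcd(8, 18) = 2; 16 - 2 = 14, which IS divisible by 2, so compatible.
    Write x = 2 + 8·t and substitute into x ≡ 16 (mod 18): 8·t ≡ 16 − 2 = 14 (mod 18).
    Divide the congruence (and modulus) by g = 2: 4·t ≡ 7 (mod 9).
    The inverse of 4 mod 9 is 7 (since 4·7 = 28 = 3·9 + 1), so t ≡ 7·7 = 49 ≡ 4 (mod 9).
    Then x = 2 + 8·4 = 34, valid modulo lcm(8, 18) = 72: x ≡ 34 (mod 72).
  Combine with x ≡ 4 (mod 6): gcd(72, 6) = 6; 4 - 34 = -30, which IS divisible by 6, so compatible.
    Write x = 34 + 72·t and substitute into x ≡ 4 (mod 6): 72·t ≡ 4 − 34 = -30 (mod 6).
    Divide the congruence (and modulus) by g = 6: 12·t ≡ -5 (mod 1).
    Modulo 1 every t works; take t = 0.
    Then x = 34 + 72·0 = 34, valid modulo lcm(72, 6) = 72: x ≡ 34 (mod 72).
Verify: 34 mod 8 = 2, 34 mod 18 = 16, 34 mod 6 = 4.

x ≡ 34 (mod 72).


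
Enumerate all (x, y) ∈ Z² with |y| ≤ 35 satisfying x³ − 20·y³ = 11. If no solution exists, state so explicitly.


The equation is x³ - 20y³ = 11. For fixed y, x³ = 20·y³ + 11, so a solution requires the RHS to be a perfect cube.
Strategy: iterate y from -35 to 35, compute RHS = 20·y³ + 11, and check whether it is a (positive or negative) perfect cube.
Check small values of y:
  y = 0: RHS = 11 is not a perfect cube.
  y = 1: RHS = 31 is not a perfect cube.
  y = -1: RHS = -9 is not a perfect cube.
  y = 2: RHS = 171 is not a perfect cube.
  y = -2: RHS = -149 is not a perfect cube.
  y = 3: RHS = 551 is not a perfect cube.
  y = -3: RHS = -529 is not a perfect cube.
Continuing the search up to |y| = 35 finds no solutions either.
No (x, y) in the scanned range satisfies the equation.

No integer solutions with |y| ≤ 35.


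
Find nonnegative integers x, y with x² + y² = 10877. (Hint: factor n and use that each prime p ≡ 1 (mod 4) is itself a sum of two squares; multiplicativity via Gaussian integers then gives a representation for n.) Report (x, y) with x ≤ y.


Step 1: Factor n = 10877 = 73 · 149.
Step 2: Check the mod-4 condition on each prime factor: 73 ≡ 1 (mod 4), exponent 1; 149 ≡ 1 (mod 4), exponent 1.
All primes ≡ 3 (mod 4) appear to even exponent (or don't appear), so by the two-squares theorem n IS expressible as a sum of two squares.
Step 3: Build a representation. Here n = 73 · 149 is a product of primes ≡ 1 (mod 4). Each prime p ≡ 1 (mod 4) is itself a sum of two squares; find a² by testing p − a² for a perfect square:
  73: 73 − 1² = 72, 73 − 2² = 69, 73 − 3² = 64 = 8² ⇒ 73 = 3² + 8².
  149: 149 − 1² = 148, 149 − 2² = 145, 149 − 3² = 140, 149 − 4² = 133, 149 − 5² = 124, 149 − 6² = 113, 149 − 7² = 100 = 10² ⇒ 149 = 7² + 10².
  Combine using the Brahmagupta–Fibonacci identity (a² + b²)(c² + d²) = (ac − bd)² + (ad + bc)² = (ac + bd)² + (ad − bc)²:
  73 · 149 = 10877: from (3² + 8²)(7² + 10²), take (3·7 − 8·10, 3·10 + 8·7) = (21 − 80, 30 + 56) = (-59, 86); dropping signs (only squares matter) gives (59, 86); check 59² + 86² = 3481 + 7396 = 10877 ✓.
Step 4: Order so x ≤ y and verify: 59² + 86² = 3481 + 7396 = 10877 = n. ✓

n = 10877 = 59² + 86² (one valid representation with x ≤ y).


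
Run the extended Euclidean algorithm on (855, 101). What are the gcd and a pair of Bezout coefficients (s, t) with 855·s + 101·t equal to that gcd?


Euclidean algorithm on (855, 101) — divide until remainder is 0:
  855 = 8 · 101 + 47
  101 = 2 · 47 + 7
  47 = 6 · 7 + 5
  7 = 1 · 5 + 2
  5 = 2 · 2 + 1
  2 = 2 · 1 + 0
gcd(855, 101) = 1.
Track Bezout coefficients alongside the remainders: start with r₀ = 855 = a·1 + b·0 (s = 1, t = 0) and r₁ = 101 = a·0 + b·1 (s = 0, t = 1); each new remainder r_{k+1} = r_{k-1} − q_k·r_k inherits s_{k+1} = s_{k-1} − q_k·s_k, t_{k+1} = t_{k-1} − q_k·t_k, so r_k = a·s_k + b·t_k at every step:
  q = 8: r = 47, s = 1 − 8·0 = 1, t = 0 − 8·1 = -8  (check: 855·1 + 101·(-8) = 47)
  q = 2: r = 7, s = 0 − 2·1 = -2, t = 1 − 2·(-8) = 17  (check: 855·(-2) + 101·17 = 7)
  q = 6: r = 5, s = 1 − 6·(-2) = 13, t = -8 − 6·17 = -110  (check: 855·13 + 101·(-110) = 5)
  q = 1: r = 2, s = -2 − 1·13 = -15, t = 17 − 1·(-110) = 127  (check: 855·(-15) + 101·127 = 2)
  q = 2: r = 1, s = 13 − 2·(-15) = 43, t = -110 − 2·127 = -364  (check: 855·43 + 101·(-364) = 1)
The row with r = 1 (the gcd) gives the Bezout coefficients s = 43, t = -364.
Result: 855 · (43) + 101 · (-364) = 1.

gcd(855, 101) = 1; s = 43, t = -364 (check: 855·43 + 101·(-364) = 1).


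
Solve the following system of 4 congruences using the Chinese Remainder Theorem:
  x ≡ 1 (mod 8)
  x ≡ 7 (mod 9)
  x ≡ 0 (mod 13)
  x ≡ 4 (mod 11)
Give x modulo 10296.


Product of moduli M = 8 · 9 · 13 · 11 = 10296.
Merge one congruence at a time:
  Start: x ≡ 1 (mod 8).
  Combine with x ≡ 7 (mod 9); new modulus lcm = 72.
    Write x = 1 + 8·t and substitute into x ≡ 7 (mod 9): 8·t ≡ 7 − 1 = 6 (mod 9).
    The inverse of 8 mod 9 is 8 (since 8·8 = 64 = 7·9 + 1), so t ≡ 8·6 = 48 ≡ 3 (mod 9).
    Then x = 1 + 8·3 = 25, valid modulo lcm(8, 9) = 72: x ≡ 25 (mod 72).
  Combine with x ≡ 0 (mod 13); new modulus lcm = 936.
    Write x = 25 + 72·t and substitute into x ≡ 0 (mod 13): 72·t ≡ 0 − 25 = -25 (mod 13).
    Reduce coefficients mod 13: 7·t ≡ 1 (mod 13).
    The inverse of 7 mod 13 is 2 (since 7·2 = 14 = 1·13 + 1), so t ≡ 2·1 = 2 ≡ 2 (mod 13).
    Then x = 25 + 72·2 = 169, valid modulo lcm(72, 13) = 936: x ≡ 169 (mod 936).
  Combine with x ≡ 4 (mod 11); new modulus lcm = 10296.
    Write x = 169 + 936·t and substitute into x ≡ 4 (mod 11): 936·t ≡ 4 − 169 = -165 (mod 11).
    Reduce coefficients mod 11: 1·t ≡ 0 (mod 11).
    So t ≡ 0 (mod 11).
    Then x = 169 + 936·0 = 169, valid modulo lcm(936, 11) = 10296: x ≡ 169 (mod 10296).
Verify against each original: 169 mod 8 = 1, 169 mod 9 = 7, 169 mod 13 = 0, 169 mod 11 = 4.

x ≡ 169 (mod 10296).


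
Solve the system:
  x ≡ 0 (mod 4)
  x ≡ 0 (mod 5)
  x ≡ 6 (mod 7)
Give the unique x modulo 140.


Moduli 4, 5, 7 are pairwise coprime; by CRT there is a unique solution modulo M = 4 · 5 · 7 = 140.
Solve pairwise, accumulating the modulus:
  Start with x ≡ 0 (mod 4).
  Combine with x ≡ 0 (mod 5): since gcd(4, 5) = 1, we get a unique residue mod 20.
    Write x = 0 + 4·t and substitute into x ≡ 0 (mod 5): 4·t ≡ 0 − 0 = 0 (mod 5).
    The inverse of 4 mod 5 is 4 (since 4·4 = 16 = 3·5 + 1), so t ≡ 4·0 = 0 ≡ 0 (mod 5).
    Then x = 0 + 4·0 = 0, valid modulo lcm(4, 5) = 20: x ≡ 0 (mod 20).
  Combine with x ≡ 6 (mod 7): since gcd(20, 7) = 1, we get a unique residue mod 140.
    Write x = 0 + 20·t and substitute into x ≡ 6 (mod 7): 20·t ≡ 6 − 0 = 6 (mod 7).
    Reduce coefficients mod 7: 6·t ≡ 6 (mod 7).
    The inverse of 6 mod 7 is 6 (since 6·6 = 36 = 5·7 + 1), so t ≡ 6·6 = 36 ≡ 1 (mod 7).
    Then x = 0 + 20·1 = 20, valid modulo lcm(20, 7) = 140: x ≡ 20 (mod 140).
Verify: 20 mod 4 = 0 ✓, 20 mod 5 = 0 ✓, 20 mod 7 = 6 ✓.

x ≡ 20 (mod 140).


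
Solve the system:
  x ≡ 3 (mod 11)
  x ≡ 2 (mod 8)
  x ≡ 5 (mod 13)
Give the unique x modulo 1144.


Moduli 11, 8, 13 are pairwise coprime; by CRT there is a unique solution modulo M = 11 · 8 · 13 = 1144.
Solve pairwise, accumulating the modulus:
  Start with x ≡ 3 (mod 11).
  Combine with x ≡ 2 (mod 8): since gcd(11, 8) = 1, we get a unique residue mod 88.
    Write x = 3 + 11·t and substitute into x ≡ 2 (mod 8): 11·t ≡ 2 − 3 = -1 (mod 8).
    Reduce coefficients mod 8: 3·t ≡ 7 (mod 8).
    The inverse of 3 mod 8 is 3 (since 3·3 = 9 = 1·8 + 1), so t ≡ 3·7 = 21 ≡ 5 (mod 8).
    Then x = 3 + 11·5 = 58, valid modulo lcm(11, 8) = 88: x ≡ 58 (mod 88).
  Combine with x ≡ 5 (mod 13): since gcd(88, 13) = 1, we get a unique residue mod 1144.
    Write x = 58 + 88·t and substitute into x ≡ 5 (mod 13): 88·t ≡ 5 − 58 = -53 (mod 13).
    Reduce coefficients mod 13: 10·t ≡ 12 (mod 13).
    The inverse of 10 mod 13 is 4 (since 10·4 = 40 = 3·13 + 1), so t ≡ 4·12 = 48 ≡ 9 (mod 13).
    Then x = 58 + 88·9 = 850, valid modulo lcm(88, 13) = 1144: x ≡ 850 (mod 1144).
Verify: 850 mod 11 = 3 ✓, 850 mod 8 = 2 ✓, 850 mod 13 = 5 ✓.

x ≡ 850 (mod 1144).


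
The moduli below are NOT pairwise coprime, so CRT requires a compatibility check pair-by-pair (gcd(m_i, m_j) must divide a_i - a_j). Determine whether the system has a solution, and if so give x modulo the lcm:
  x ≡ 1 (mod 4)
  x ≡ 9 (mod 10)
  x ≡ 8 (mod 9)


Moduli 4, 10, 9 are not pairwise coprime, so CRT works modulo lcm(m_i) when all pairwise compatibility conditions hold.
Pairwise compatibility: gcd(m_i, m_j) must divide a_i - a_j for every pair.
Merge one congruence at a time:
  Start: x ≡ 1 (mod 4).
  Combine with x ≡ 9 (mod 10): gcd(4, 10) = 2; 9 - 1 = 8, which IS divisible by 2, so compatible.
    Write x = 1 + 4·t and substitute into x ≡ 9 (mod 10): 4·t ≡ 9 − 1 = 8 (mod 10).
    Divide the congruence (and modulus) by g = 2: 2·t ≡ 4 (mod 5).
    The inverse of 2 mod 5 is 3 (since 2·3 = 6 = 1·5 + 1), so t ≡ 3·4 = 12 ≡ 2 (mod 5).
    Then x = 1 + 4·2 = 9, valid modulo lcm(4, 10) = 20: x ≡ 9 (mod 20).
  Combine with x ≡ 8 (mod 9): gcd(20, 9) = 1; 8 - 9 = -1, which IS divisible by 1, so compatible.
    Write x = 9 + 20·t and substitute into x ≡ 8 (mod 9): 20·t ≡ 8 − 9 = -1 (mod 9).
    Reduce coefficients mod 9: 2·t ≡ 8 (mod 9).
    The inverse of 2 mod 9 is 5 (since 2·5 = 10 = 1·9 + 1), so t ≡ 5·8 = 40 ≡ 4 (mod 9).
    Then x = 9 + 20·4 = 89, valid modulo lcm(20, 9) = 180: x ≡ 89 (mod 180).
Verify: 89 mod 4 = 1, 89 mod 10 = 9, 89 mod 9 = 8.

x ≡ 89 (mod 180).


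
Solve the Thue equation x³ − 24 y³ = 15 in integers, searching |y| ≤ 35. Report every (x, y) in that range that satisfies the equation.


The equation is x³ - 24y³ = 15. For fixed y, x³ = 24·y³ + 15, so a solution requires the RHS to be a perfect cube.
Strategy: iterate y from -35 to 35, compute RHS = 24·y³ + 15, and check whether it is a (positive or negative) perfect cube.
Check small values of y:
  y = 0: RHS = 15 is not a perfect cube.
  y = 1: RHS = 39 is not a perfect cube.
  y = -1: RHS = -9 is not a perfect cube.
  y = 2: RHS = 207 is not a perfect cube.
  y = -2: RHS = -177 is not a perfect cube.
  y = 3: RHS = 663 is not a perfect cube.
  y = -3: RHS = -633 is not a perfect cube.
Continuing the search up to |y| = 35 finds no solutions either.
No (x, y) in the scanned range satisfies the equation.

No integer solutions with |y| ≤ 35.


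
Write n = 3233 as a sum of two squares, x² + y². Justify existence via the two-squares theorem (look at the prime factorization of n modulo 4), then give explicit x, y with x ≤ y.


Step 1: Factor n = 3233 = 53 · 61.
Step 2: Check the mod-4 condition on each prime factor: 53 ≡ 1 (mod 4), exponent 1; 61 ≡ 1 (mod 4), exponent 1.
All primes ≡ 3 (mod 4) appear to even exponent (or don't appear), so by the two-squares theorem n IS expressible as a sum of two squares.
Step 3: Build a representation. Here n = 53 · 61 is a product of primes ≡ 1 (mod 4). Each prime p ≡ 1 (mod 4) is itself a sum of two squares; find a² by testing p − a² for a perfect square:
  53: 53 − 1² = 52, 53 − 2² = 49 = 7² ⇒ 53 = 2² + 7².
  61: 61 − 1² = 60, 61 − 2² = 57, 61 − 3² = 52, 61 − 4² = 45, 61 − 5² = 36 = 6² ⇒ 61 = 5² + 6².
  Combine using the Brahmagupta–Fibonacci identity (a² + b²)(c² + d²) = (ac − bd)² + (ad + bc)² = (ac + bd)² + (ad − bc)²:
  53 · 61 = 3233: from (2² + 7²)(5² + 6²), take (2·5 − 7·6, 2·6 + 7·5) = (10 − 42, 12 + 35) = (-32, 47); dropping signs (only squares matter) gives (32, 47); check 32² + 47² = 1024 + 2209 = 3233 ✓.
Step 4: Order so x ≤ y and verify: 32² + 47² = 1024 + 2209 = 3233 = n. ✓

n = 3233 = 32² + 47² (one valid representation with x ≤ y).


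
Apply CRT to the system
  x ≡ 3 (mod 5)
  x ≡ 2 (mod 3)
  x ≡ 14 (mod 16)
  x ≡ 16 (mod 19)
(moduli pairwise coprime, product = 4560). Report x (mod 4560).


Product of moduli M = 5 · 3 · 16 · 19 = 4560.
Merge one congruence at a time:
  Start: x ≡ 3 (mod 5).
  Combine with x ≡ 2 (mod 3); new modulus lcm = 15.
    Write x = 3 + 5·t and substitute into x ≡ 2 (mod 3): 5·t ≡ 2 − 3 = -1 (mod 3).
    Reduce coefficients mod 3: 2·t ≡ 2 (mod 3).
    The inverse of 2 mod 3 is 2 (since 2·2 = 4 = 1·3 + 1), so t ≡ 2·2 = 4 ≡ 1 (mod 3).
    Then x = 3 + 5·1 = 8, valid modulo lcm(5, 3) = 15: x ≡ 8 (mod 15).
  Combine with x ≡ 14 (mod 16); new modulus lcm = 240.
    Write x = 8 + 15·t and substitute into x ≡ 14 (mod 16): 15·t ≡ 14 − 8 = 6 (mod 16).
    The inverse of 15 mod 16 is 15 (since 15·15 = 225 = 14·16 + 1), so t ≡ 15·6 = 90 ≡ 10 (mod 16).
    Then x = 8 + 15·10 = 158, valid modulo lcm(15, 16) = 240: x ≡ 158 (mod 240).
  Combine with x ≡ 16 (mod 19); new modulus lcm = 4560.
    Write x = 158 + 240·t and substitute into x ≡ 16 (mod 19): 240·t ≡ 16 − 158 = -142 (mod 19).
    Reduce coefficients mod 19: 12·t ≡ 10 (mod 19).
    The inverse of 12 mod 19 is 8 (since 12·8 = 96 = 5·19 + 1), so t ≡ 8·10 = 80 ≡ 4 (mod 19).
    Then x = 158 + 240·4 = 1118, valid modulo lcm(240, 19) = 4560: x ≡ 1118 (mod 4560).
Verify against each original: 1118 mod 5 = 3, 1118 mod 3 = 2, 1118 mod 16 = 14, 1118 mod 19 = 16.

x ≡ 1118 (mod 4560).


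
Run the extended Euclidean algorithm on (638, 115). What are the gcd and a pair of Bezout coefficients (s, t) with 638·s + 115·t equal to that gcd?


Euclidean algorithm on (638, 115) — divide until remainder is 0:
  638 = 5 · 115 + 63
  115 = 1 · 63 + 52
  63 = 1 · 52 + 11
  52 = 4 · 11 + 8
  11 = 1 · 8 + 3
  8 = 2 · 3 + 2
  3 = 1 · 2 + 1
  2 = 2 · 1 + 0
gcd(638, 115) = 1.
Track Bezout coefficients alongside the remainders: start with r₀ = 638 = a·1 + b·0 (s = 1, t = 0) and r₁ = 115 = a·0 + b·1 (s = 0, t = 1); each new remainder r_{k+1} = r_{k-1} − q_k·r_k inherits s_{k+1} = s_{k-1} − q_k·s_k, t_{k+1} = t_{k-1} − q_k·t_k, so r_k = a·s_k + b·t_k at every step:
  q = 5: r = 63, s = 1 − 5·0 = 1, t = 0 − 5·1 = -5  (check: 638·1 + 115·(-5) = 63)
  q = 1: r = 52, s = 0 − 1·1 = -1, t = 1 − 1·(-5) = 6  (check: 638·(-1) + 115·6 = 52)
  q = 1: r = 11, s = 1 − 1·(-1) = 2, t = -5 − 1·6 = -11  (check: 638·2 + 115·(-11) = 11)
  q = 4: r = 8, s = -1 − 4·2 = -9, t = 6 − 4·(-11) = 50  (check: 638·(-9) + 115·50 = 8)
  q = 1: r = 3, s = 2 − 1·(-9) = 11, t = -11 − 1·50 = -61  (check: 638·11 + 115·(-61) = 3)
  q = 2: r = 2, s = -9 − 2·11 = -31, t = 50 − 2·(-61) = 172  (check: 638·(-31) + 115·172 = 2)
  q = 1: r = 1, s = 11 − 1·(-31) = 42, t = -61 − 1·172 = -233  (check: 638·42 + 115·(-233) = 1)
The row with r = 1 (the gcd) gives the Bezout coefficients s = 42, t = -233.
Result: 638 · (42) + 115 · (-233) = 1.

gcd(638, 115) = 1; s = 42, t = -233 (check: 638·42 + 115·(-233) = 1).


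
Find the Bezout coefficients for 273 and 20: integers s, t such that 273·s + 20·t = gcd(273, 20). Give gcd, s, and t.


Euclidean algorithm on (273, 20) — divide until remainder is 0:
  273 = 13 · 20 + 13
  20 = 1 · 13 + 7
  13 = 1 · 7 + 6
  7 = 1 · 6 + 1
  6 = 6 · 1 + 0
gcd(273, 20) = 1.
Track Bezout coefficients alongside the remainders: start with r₀ = 273 = a·1 + b·0 (s = 1, t = 0) and r₁ = 20 = a·0 + b·1 (s = 0, t = 1); each new remainder r_{k+1} = r_{k-1} − q_k·r_k inherits s_{k+1} = s_{k-1} − q_k·s_k, t_{k+1} = t_{k-1} − q_k·t_k, so r_k = a·s_k + b·t_k at every step:
  q = 13: r = 13, s = 1 − 13·0 = 1, t = 0 − 13·1 = -13  (check: 273·1 + 20·(-13) = 13)
  q = 1: r = 7, s = 0 − 1·1 = -1, t = 1 − 1·(-13) = 14  (check: 273·(-1) + 20·14 = 7)
  q = 1: r = 6, s = 1 − 1·(-1) = 2, t = -13 − 1·14 = -27  (check: 273·2 + 20·(-27) = 6)
  q = 1: r = 1, s = -1 − 1·2 = -3, t = 14 − 1·(-27) = 41  (check: 273·(-3) + 20·41 = 1)
The row with r = 1 (the gcd) gives the Bezout coefficients s = -3, t = 41.
Result: 273 · (-3) + 20 · (41) = 1.

gcd(273, 20) = 1; s = -3, t = 41 (check: 273·(-3) + 20·41 = 1).


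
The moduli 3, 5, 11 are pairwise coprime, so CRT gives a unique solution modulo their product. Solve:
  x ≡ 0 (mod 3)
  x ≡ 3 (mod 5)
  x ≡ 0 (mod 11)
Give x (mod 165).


Moduli 3, 5, 11 are pairwise coprime; by CRT there is a unique solution modulo M = 3 · 5 · 11 = 165.
Solve pairwise, accumulating the modulus:
  Start with x ≡ 0 (mod 3).
  Combine with x ≡ 3 (mod 5): since gcd(3, 5) = 1, we get a unique residue mod 15.
    Write x = 0 + 3·t and substitute into x ≡ 3 (mod 5): 3·t ≡ 3 − 0 = 3 (mod 5).
    The inverse of 3 mod 5 is 2 (since 3·2 = 6 = 1·5 + 1), so t ≡ 2·3 = 6 ≡ 1 (mod 5).
    Then x = 0 + 3·1 = 3, valid modulo lcm(3, 5) = 15: x ≡ 3 (mod 15).
  Combine with x ≡ 0 (mod 11): since gcd(15, 11) = 1, we get a unique residue mod 165.
    Write x = 3 + 15·t and substitute into x ≡ 0 (mod 11): 15·t ≡ 0 − 3 = -3 (mod 11).
    Reduce coefficients mod 11: 4·t ≡ 8 (mod 11).
    The inverse of 4 mod 11 is 3 (since 4·3 = 12 = 1·11 + 1), so t ≡ 3·8 = 24 ≡ 2 (mod 11).
    Then x = 3 + 15·2 = 33, valid modulo lcm(15, 11) = 165: x ≡ 33 (mod 165).
Verify: 33 mod 3 = 0 ✓, 33 mod 5 = 3 ✓, 33 mod 11 = 0 ✓.

x ≡ 33 (mod 165).


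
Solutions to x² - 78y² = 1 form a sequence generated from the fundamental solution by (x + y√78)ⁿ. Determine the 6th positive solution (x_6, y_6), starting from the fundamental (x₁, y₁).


Step 1: Find the fundamental solution (x₁, y₁) of x² - 78y² = 1.
  Expand √78 as a continued fraction. a₀ = ⌊√78⌋ = 8; iterate m_{k+1} = d_k·a_k − m_k, d_{k+1} = (78 − m_{k+1}²)/d_k, a_{k+1} = ⌊(a₀ + m_{k+1})/d_{k+1}⌋ (starting m₀ = 0, d₀ = 1), with convergents p_k = a_k·p_{k-1} + p_{k-2}, q_k = a_k·q_{k-1} + q_{k-2} (p₋₁ = 1, q₋₁ = 0):
  k = 0: a₀ = 8; p₀/q₀ = 8/1; p₀² − 78·q₀² = 64 − 78 = -14.
  k = 1: m = 8, d = 14, a = ⌊(8 + 8)/14⌋ = 1; p/q = (1·8 + 1)/(1·1 + 0) = 9/1; p² − 78·q² = 81 − 78 = 3.
  k = 2: m = 6, d = 3, a = ⌊(8 + 6)/3⌋ = 4; p/q = (4·9 + 8)/(4·1 + 1) = 44/5; p² − 78·q² = 1936 − 1950 = -14.
  k = 3: m = 6, d = 14, a = ⌊(8 + 6)/14⌋ = 1; p/q = (1·44 + 9)/(1·5 + 1) = 53/6; p² − 78·q² = 2809 − 2808 = 1.
  The first convergent with p² − 78·q² = 1 gives the fundamental solution (x₁, y₁) = (53, 6).
Step 2: Apply the recurrence (x_{n+1}, y_{n+1}) = (x₁x_n + 78y₁y_n, x₁y_n + y₁x_n) repeatedly.
  From (x_1, y_1) = (53, 6): x_2 = 53·53 + 78·6·6 = 5617; y_2 = 53·6 + 6·53 = 636.
  From (x_2, y_2) = (5617, 636): x_3 = 53·5617 + 78·6·636 = 595349; y_3 = 53·636 + 6·5617 = 67410.
  From (x_3, y_3) = (595349, 67410): x_4 = 53·595349 + 78·6·67410 = 63101377; y_4 = 53·67410 + 6·595349 = 7144824.
  From (x_4, y_4) = (63101377, 7144824): x_5 = 53·63101377 + 78·6·7144824 = 6688150613; y_5 = 53·7144824 + 6·63101377 = 757283934.
  From (x_5, y_5) = (6688150613, 757283934): x_6 = 53·6688150613 + 78·6·757283934 = 708880863601; y_6 = 53·757283934 + 6·6688150613 = 80264952180.
Step 3: Verify x_6² - 78·y_6² = 502512078779699566687201 - 502512078779699566687200 = 1 (should be 1). ✓

(x_1, y_1) = (53, 6); (x_6, y_6) = (708880863601, 80264952180).


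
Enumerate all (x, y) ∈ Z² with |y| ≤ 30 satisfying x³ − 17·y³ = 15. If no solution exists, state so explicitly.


The equation is x³ - 17y³ = 15. For fixed y, x³ = 17·y³ + 15, so a solution requires the RHS to be a perfect cube.
Strategy: iterate y from -30 to 30, compute RHS = 17·y³ + 15, and check whether it is a (positive or negative) perfect cube.
Check small values of y:
  y = 0: RHS = 15 is not a perfect cube.
  y = 1: RHS = 32 is not a perfect cube.
  y = -1: RHS = -2 is not a perfect cube.
  y = 2: RHS = 151 is not a perfect cube.
  y = -2: RHS = -121 is not a perfect cube.
  y = 3: RHS = 474 is not a perfect cube.
  y = -3: RHS = -444 is not a perfect cube.
Continuing the search up to |y| = 30 finds no solutions either.
No (x, y) in the scanned range satisfies the equation.

No integer solutions with |y| ≤ 30.


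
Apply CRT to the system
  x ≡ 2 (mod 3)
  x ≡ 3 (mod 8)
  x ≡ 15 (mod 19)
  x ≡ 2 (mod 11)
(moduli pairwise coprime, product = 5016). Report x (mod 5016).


Product of moduli M = 3 · 8 · 19 · 11 = 5016.
Merge one congruence at a time:
  Start: x ≡ 2 (mod 3).
  Combine with x ≡ 3 (mod 8); new modulus lcm = 24.
    Write x = 2 + 3·t and substitute into x ≡ 3 (mod 8): 3·t ≡ 3 − 2 = 1 (mod 8).
    The inverse of 3 mod 8 is 3 (since 3·3 = 9 = 1·8 + 1), so t ≡ 3·1 = 3 ≡ 3 (mod 8).
    Then x = 2 + 3·3 = 11, valid modulo lcm(3, 8) = 24: x ≡ 11 (mod 24).
  Combine with x ≡ 15 (mod 19); new modulus lcm = 456.
    Write x = 11 + 24·t and substitute into x ≡ 15 (mod 19): 24·t ≡ 15 − 11 = 4 (mod 19).
    Reduce coefficients mod 19: 5·t ≡ 4 (mod 19).
    The inverse of 5 mod 19 is 4 (since 5·4 = 20 = 1·19 + 1), so t ≡ 4·4 = 16 ≡ 16 (mod 19).
    Then x = 11 + 24·16 = 395, valid modulo lcm(24, 19) = 456: x ≡ 395 (mod 456).
  Combine with x ≡ 2 (mod 11); new modulus lcm = 5016.
    Write x = 395 + 456·t and substitute into x ≡ 2 (mod 11): 456·t ≡ 2 − 395 = -393 (mod 11).
    Reduce coefficients mod 11: 5·t ≡ 3 (mod 11).
    The inverse of 5 mod 11 is 9 (since 5·9 = 45 = 4·11 + 1), so t ≡ 9·3 = 27 ≡ 5 (mod 11).
    Then x = 395 + 456·5 = 2675, valid modulo lcm(456, 11) = 5016: x ≡ 2675 (mod 5016).
Verify against each original: 2675 mod 3 = 2, 2675 mod 8 = 3, 2675 mod 19 = 15, 2675 mod 11 = 2.

x ≡ 2675 (mod 5016).


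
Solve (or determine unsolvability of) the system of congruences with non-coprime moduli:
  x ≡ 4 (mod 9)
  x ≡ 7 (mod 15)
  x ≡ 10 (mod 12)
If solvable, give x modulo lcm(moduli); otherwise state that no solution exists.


Moduli 9, 15, 12 are not pairwise coprime, so CRT works modulo lcm(m_i) when all pairwise compatibility conditions hold.
Pairwise compatibility: gcd(m_i, m_j) must divide a_i - a_j for every pair.
Merge one congruence at a time:
  Start: x ≡ 4 (mod 9).
  Combine with x ≡ 7 (mod 15): gcd(9, 15) = 3; 7 - 4 = 3, which IS divisible by 3, so compatible.
    Write x = 4 + 9·t and substitute into x ≡ 7 (mod 15): 9·t ≡ 7 − 4 = 3 (mod 15).
    Divide the congruence (and modulus) by g = 3: 3·t ≡ 1 (mod 5).
    The inverse of 3 mod 5 is 2 (since 3·2 = 6 = 1·5 + 1), so t ≡ 2·1 = 2 ≡ 2 (mod 5).
    Then x = 4 + 9·2 = 22, valid modulo lcm(9, 15) = 45: x ≡ 22 (mod 45).
  Combine with x ≡ 10 (mod 12): gcd(45, 12) = 3; 10 - 22 = -12, which IS divisible by 3, so compatible.
    Write x = 22 + 45·t and substitute into x ≡ 10 (mod 12): 45·t ≡ 10 − 22 = -12 (mod 12).
    Divide the congruence (and modulus) by g = 3: 15·t ≡ -4 (mod 4).
    Reduce coefficients mod 4: 3·t ≡ 0 (mod 4).
    The inverse of 3 mod 4 is 3 (since 3·3 = 9 = 2·4 + 1), so t ≡ 3·0 = 0 ≡ 0 (mod 4).
    Then x = 22 + 45·0 = 22, valid modulo lcm(45, 12) = 180: x ≡ 22 (mod 180).
Verify: 22 mod 9 = 4, 22 mod 15 = 7, 22 mod 12 = 10.

x ≡ 22 (mod 180).


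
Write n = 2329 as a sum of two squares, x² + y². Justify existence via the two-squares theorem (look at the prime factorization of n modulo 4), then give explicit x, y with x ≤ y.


Step 1: Factor n = 2329 = 17 · 137.
Step 2: Check the mod-4 condition on each prime factor: 17 ≡ 1 (mod 4), exponent 1; 137 ≡ 1 (mod 4), exponent 1.
All primes ≡ 3 (mod 4) appear to even exponent (or don't appear), so by the two-squares theorem n IS expressible as a sum of two squares.
Step 3: Build a representation. Here n = 17 · 137 is a product of primes ≡ 1 (mod 4). Each prime p ≡ 1 (mod 4) is itself a sum of two squares; find a² by testing p − a² for a perfect square:
  17: 17 − 1² = 16 = 4² ⇒ 17 = 1² + 4².
  137: 137 − 1² = 136, 137 − 2² = 133, 137 − 3² = 128, 137 − 4² = 121 = 11² ⇒ 137 = 4² + 11².
  Combine using the Brahmagupta–Fibonacci identity (a² + b²)(c² + d²) = (ac − bd)² + (ad + bc)² = (ac + bd)² + (ad − bc)²:
  17 · 137 = 2329: from (1² + 4²)(4² + 11²), take (1·4 − 4·11, 1·11 + 4·4) = (4 − 44, 11 + 16) = (-40, 27); dropping signs (only squares matter) gives (40, 27); check 40² + 27² = 1600 + 729 = 2329 ✓.
Step 4: Order so x ≤ y and verify: 27² + 40² = 729 + 1600 = 2329 = n. ✓

n = 2329 = 27² + 40² (one valid representation with x ≤ y).


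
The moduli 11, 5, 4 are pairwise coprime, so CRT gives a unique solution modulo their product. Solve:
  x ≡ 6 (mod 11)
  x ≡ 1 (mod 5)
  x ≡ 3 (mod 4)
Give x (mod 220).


Moduli 11, 5, 4 are pairwise coprime; by CRT there is a unique solution modulo M = 11 · 5 · 4 = 220.
Solve pairwise, accumulating the modulus:
  Start with x ≡ 6 (mod 11).
  Combine with x ≡ 1 (mod 5): since gcd(11, 5) = 1, we get a unique residue mod 55.
    Write x = 6 + 11·t and substitute into x ≡ 1 (mod 5): 11·t ≡ 1 − 6 = -5 (mod 5).
    Reduce coefficients mod 5: 1·t ≡ 0 (mod 5).
    So t ≡ 0 (mod 5).
    Then x = 6 + 11·0 = 6, valid modulo lcm(11, 5) = 55: x ≡ 6 (mod 55).
  Combine with x ≡ 3 (mod 4): since gcd(55, 4) = 1, we get a unique residue mod 220.
    Write x = 6 + 55·t and substitute into x ≡ 3 (mod 4): 55·t ≡ 3 − 6 = -3 (mod 4).
    Reduce coefficients mod 4: 3·t ≡ 1 (mod 4).
    The inverse of 3 mod 4 is 3 (since 3·3 = 9 = 2·4 + 1), so t ≡ 3·1 = 3 ≡ 3 (mod 4).
    Then x = 6 + 55·3 = 171, valid modulo lcm(55, 4) = 220: x ≡ 171 (mod 220).
Verify: 171 mod 11 = 6 ✓, 171 mod 5 = 1 ✓, 171 mod 4 = 3 ✓.

x ≡ 171 (mod 220).


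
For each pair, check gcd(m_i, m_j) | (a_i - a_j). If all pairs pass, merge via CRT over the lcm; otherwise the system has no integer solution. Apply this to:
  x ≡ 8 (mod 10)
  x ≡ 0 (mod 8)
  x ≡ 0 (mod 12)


Moduli 10, 8, 12 are not pairwise coprime, so CRT works modulo lcm(m_i) when all pairwise compatibility conditions hold.
Pairwise compatibility: gcd(m_i, m_j) must divide a_i - a_j for every pair.
Merge one congruence at a time:
  Start: x ≡ 8 (mod 10).
  Combine with x ≡ 0 (mod 8): gcd(10, 8) = 2; 0 - 8 = -8, which IS divisible by 2, so compatible.
    Write x = 8 + 10·t and substitute into x ≡ 0 (mod 8): 10·t ≡ 0 − 8 = -8 (mod 8).
    Divide the congruence (and modulus) by g = 2: 5·t ≡ -4 (mod 4).
    Reduce coefficients mod 4: 1·t ≡ 0 (mod 4).
    So t ≡ 0 (mod 4).
    Then x = 8 + 10·0 = 8, valid modulo lcm(10, 8) = 40: x ≡ 8 (mod 40).
  Combine with x ≡ 0 (mod 12): gcd(40, 12) = 4; 0 - 8 = -8, which IS divisible by 4, so compatible.
    Write x = 8 + 40·t and substitute into x ≡ 0 (mod 12): 40·t ≡ 0 − 8 = -8 (mod 12).
    Divide the congruence (and modulus) by g = 4: 10·t ≡ -2 (mod 3).
    Reduce coefficients mod 3: 1·t ≡ 1 (mod 3).
    So t ≡ 1 (mod 3).
    Then x = 8 + 40·1 = 48, valid modulo lcm(40, 12) = 120: x ≡ 48 (mod 120).
Verify: 48 mod 10 = 8, 48 mod 8 = 0, 48 mod 12 = 0.

x ≡ 48 (mod 120).


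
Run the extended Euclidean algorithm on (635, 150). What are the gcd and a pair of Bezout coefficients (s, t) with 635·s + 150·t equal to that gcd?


Euclidean algorithm on (635, 150) — divide until remainder is 0:
  635 = 4 · 150 + 35
  150 = 4 · 35 + 10
  35 = 3 · 10 + 5
  10 = 2 · 5 + 0
gcd(635, 150) = 5.
Track Bezout coefficients alongside the remainders: start with r₀ = 635 = a·1 + b·0 (s = 1, t = 0) and r₁ = 150 = a·0 + b·1 (s = 0, t = 1); each new remainder r_{k+1} = r_{k-1} − q_k·r_k inherits s_{k+1} = s_{k-1} − q_k·s_k, t_{k+1} = t_{k-1} − q_k·t_k, so r_k = a·s_k + b·t_k at every step:
  q = 4: r = 35, s = 1 − 4·0 = 1, t = 0 − 4·1 = -4  (check: 635·1 + 150·(-4) = 35)
  q = 4: r = 10, s = 0 − 4·1 = -4, t = 1 − 4·(-4) = 17  (check: 635·(-4) + 150·17 = 10)
  q = 3: r = 5, s = 1 − 3·(-4) = 13, t = -4 − 3·17 = -55  (check: 635·13 + 150·(-55) = 5)
The row with r = 5 (the gcd) gives the Bezout coefficients s = 13, t = -55.
Result: 635 · (13) + 150 · (-55) = 5.

gcd(635, 150) = 5; s = 13, t = -55 (check: 635·13 + 150·(-55) = 5).
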